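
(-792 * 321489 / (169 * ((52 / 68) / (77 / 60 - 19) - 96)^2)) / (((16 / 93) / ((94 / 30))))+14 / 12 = -560649073628211001 / 188547258263520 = -2973.52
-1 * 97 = -97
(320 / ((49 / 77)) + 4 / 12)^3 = 1179926954263 / 9261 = 127408158.33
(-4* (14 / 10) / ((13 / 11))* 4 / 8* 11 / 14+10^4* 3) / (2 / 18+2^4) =17548911 / 9425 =1861.95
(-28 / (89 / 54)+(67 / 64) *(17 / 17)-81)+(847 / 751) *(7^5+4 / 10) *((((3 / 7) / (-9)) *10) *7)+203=-809513976817 / 12833088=-63080.22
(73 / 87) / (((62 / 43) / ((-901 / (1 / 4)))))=-5656478 / 2697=-2097.32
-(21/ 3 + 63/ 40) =-343/ 40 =-8.58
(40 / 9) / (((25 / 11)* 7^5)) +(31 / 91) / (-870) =-156941 / 570261510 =-0.00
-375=-375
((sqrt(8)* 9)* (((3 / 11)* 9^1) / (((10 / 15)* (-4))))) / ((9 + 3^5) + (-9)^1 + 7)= -729* sqrt(2) / 11000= -0.09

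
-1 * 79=-79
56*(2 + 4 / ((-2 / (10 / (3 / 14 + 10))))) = 336 / 143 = 2.35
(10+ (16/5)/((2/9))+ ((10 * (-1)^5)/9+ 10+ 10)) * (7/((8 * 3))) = 3409/270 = 12.63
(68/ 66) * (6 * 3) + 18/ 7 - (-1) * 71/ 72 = 122539/ 5544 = 22.10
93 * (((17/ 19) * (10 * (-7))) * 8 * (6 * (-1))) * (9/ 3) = 838762.11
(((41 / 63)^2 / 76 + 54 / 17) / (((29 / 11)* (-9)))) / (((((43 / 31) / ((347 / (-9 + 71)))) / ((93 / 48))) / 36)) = -1930783428431 / 51156409248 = -37.74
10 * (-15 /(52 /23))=-1725 /26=-66.35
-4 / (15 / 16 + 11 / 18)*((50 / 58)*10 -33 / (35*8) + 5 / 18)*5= -5133496 / 45269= -113.40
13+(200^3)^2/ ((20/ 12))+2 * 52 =38400000000117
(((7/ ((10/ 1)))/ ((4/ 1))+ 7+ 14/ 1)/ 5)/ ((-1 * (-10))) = 847/ 2000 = 0.42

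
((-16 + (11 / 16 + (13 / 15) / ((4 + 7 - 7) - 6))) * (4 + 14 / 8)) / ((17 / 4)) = -86917 / 4080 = -21.30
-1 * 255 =-255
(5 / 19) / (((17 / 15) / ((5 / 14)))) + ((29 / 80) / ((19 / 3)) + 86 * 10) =155582153 / 180880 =860.14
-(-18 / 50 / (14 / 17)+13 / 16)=-1051 / 2800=-0.38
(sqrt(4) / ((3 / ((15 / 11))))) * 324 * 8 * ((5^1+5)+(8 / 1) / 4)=311040 / 11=28276.36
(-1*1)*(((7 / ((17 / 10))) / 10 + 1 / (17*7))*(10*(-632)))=316000 / 119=2655.46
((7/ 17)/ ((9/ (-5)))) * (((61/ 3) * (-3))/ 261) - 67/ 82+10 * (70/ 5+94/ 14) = 4730530613/ 22921542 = 206.38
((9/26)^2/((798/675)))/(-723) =-6075/43335656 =-0.00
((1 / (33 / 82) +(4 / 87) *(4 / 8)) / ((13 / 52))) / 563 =3200 / 179597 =0.02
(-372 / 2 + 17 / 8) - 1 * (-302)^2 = -731103 / 8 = -91387.88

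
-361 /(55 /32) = -11552 /55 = -210.04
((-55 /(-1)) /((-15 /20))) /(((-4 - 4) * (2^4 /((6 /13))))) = 0.26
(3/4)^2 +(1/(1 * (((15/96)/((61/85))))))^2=62590489/2890000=21.66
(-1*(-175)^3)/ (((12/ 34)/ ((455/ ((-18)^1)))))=-41454765625/ 108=-383840422.45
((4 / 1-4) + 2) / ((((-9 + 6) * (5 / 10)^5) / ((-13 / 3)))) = 832 / 9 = 92.44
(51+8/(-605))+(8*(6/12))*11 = 57467/605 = 94.99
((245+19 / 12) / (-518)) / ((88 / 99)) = -8877 / 16576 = -0.54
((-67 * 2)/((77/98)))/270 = -938/1485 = -0.63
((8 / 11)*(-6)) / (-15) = 16 / 55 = 0.29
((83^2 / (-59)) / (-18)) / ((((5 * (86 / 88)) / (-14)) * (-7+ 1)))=1060906 / 342495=3.10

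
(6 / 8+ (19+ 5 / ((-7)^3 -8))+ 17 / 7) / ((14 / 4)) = 217831 / 34398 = 6.33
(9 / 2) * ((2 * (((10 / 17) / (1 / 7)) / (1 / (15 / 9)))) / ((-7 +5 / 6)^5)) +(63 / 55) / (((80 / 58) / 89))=191666139921207 / 2593463991800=73.90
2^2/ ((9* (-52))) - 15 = -1756/ 117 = -15.01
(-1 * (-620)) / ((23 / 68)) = 42160 / 23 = 1833.04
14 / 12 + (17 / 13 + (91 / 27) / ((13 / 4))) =3.51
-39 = -39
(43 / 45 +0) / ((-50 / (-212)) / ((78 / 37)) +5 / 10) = 118508 / 75885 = 1.56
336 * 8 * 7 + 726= 19542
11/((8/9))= 99/8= 12.38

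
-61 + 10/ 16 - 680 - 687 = -11419/ 8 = -1427.38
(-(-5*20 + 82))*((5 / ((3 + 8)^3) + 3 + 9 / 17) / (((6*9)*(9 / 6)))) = 159890 / 203643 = 0.79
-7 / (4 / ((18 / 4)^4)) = -45927 / 64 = -717.61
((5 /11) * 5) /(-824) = -25 /9064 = -0.00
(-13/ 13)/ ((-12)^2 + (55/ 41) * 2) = -41/ 6014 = -0.01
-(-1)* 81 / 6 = 27 / 2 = 13.50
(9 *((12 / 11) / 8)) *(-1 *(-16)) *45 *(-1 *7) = -68040 / 11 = -6185.45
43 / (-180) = -43 / 180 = -0.24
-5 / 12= -0.42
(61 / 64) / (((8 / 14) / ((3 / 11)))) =1281 / 2816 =0.45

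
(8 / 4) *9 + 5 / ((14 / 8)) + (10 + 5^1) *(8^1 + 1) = 1091 / 7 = 155.86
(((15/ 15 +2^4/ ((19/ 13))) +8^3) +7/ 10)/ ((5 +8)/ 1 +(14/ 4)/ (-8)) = 797464/ 19095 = 41.76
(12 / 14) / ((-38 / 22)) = -66 / 133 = -0.50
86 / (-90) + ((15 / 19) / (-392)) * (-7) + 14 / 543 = -0.92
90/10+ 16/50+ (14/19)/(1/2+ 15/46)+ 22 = 290713/9025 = 32.21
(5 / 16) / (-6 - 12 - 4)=-0.01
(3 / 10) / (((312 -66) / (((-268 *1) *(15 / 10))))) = -201 / 410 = -0.49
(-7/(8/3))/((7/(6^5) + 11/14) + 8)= -142884/478273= -0.30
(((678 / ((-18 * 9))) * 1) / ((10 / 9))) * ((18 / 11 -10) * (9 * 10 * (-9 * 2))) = -561384 / 11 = -51034.91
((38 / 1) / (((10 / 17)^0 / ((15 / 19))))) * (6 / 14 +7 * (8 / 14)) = 930 / 7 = 132.86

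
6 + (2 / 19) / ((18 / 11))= 1037 / 171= 6.06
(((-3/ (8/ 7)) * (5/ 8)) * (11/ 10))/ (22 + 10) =-231/ 4096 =-0.06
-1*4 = -4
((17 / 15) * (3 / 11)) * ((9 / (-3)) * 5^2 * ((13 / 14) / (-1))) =3315 / 154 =21.53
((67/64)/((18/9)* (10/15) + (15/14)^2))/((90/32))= 3283/21885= 0.15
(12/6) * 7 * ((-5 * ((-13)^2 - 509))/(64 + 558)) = 11900/311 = 38.26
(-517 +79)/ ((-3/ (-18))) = -2628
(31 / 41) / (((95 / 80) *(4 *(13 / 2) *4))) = 62 / 10127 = 0.01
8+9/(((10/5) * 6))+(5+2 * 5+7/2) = 109/4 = 27.25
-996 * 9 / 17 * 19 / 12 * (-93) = 1319949 / 17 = 77644.06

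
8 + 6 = 14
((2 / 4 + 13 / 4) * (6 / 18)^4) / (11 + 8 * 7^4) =5 / 2075652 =0.00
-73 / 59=-1.24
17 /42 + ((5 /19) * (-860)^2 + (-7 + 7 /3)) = 155312599 /798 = 194627.32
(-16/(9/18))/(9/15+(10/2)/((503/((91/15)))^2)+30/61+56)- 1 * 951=-18865313195727/19825658297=-951.56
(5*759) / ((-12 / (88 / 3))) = -27830 / 3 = -9276.67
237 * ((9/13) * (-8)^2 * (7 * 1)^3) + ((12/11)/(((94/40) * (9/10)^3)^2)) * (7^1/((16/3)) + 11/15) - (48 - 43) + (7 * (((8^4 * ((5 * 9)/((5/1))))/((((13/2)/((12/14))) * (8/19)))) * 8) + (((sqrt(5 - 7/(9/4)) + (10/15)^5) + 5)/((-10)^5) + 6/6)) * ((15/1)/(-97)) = sqrt(17)/1940000 + 904417126862831420789/258269697180000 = 3501832.14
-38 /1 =-38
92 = 92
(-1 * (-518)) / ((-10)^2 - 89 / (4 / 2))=28 / 3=9.33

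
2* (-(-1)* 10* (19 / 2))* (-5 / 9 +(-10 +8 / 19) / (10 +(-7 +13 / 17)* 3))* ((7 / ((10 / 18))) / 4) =48251 / 148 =326.02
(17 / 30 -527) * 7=-110551 / 30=-3685.03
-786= -786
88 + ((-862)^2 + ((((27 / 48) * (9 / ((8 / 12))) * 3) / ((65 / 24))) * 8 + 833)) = 48362099 / 65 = 744032.29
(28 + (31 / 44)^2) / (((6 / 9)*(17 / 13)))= 32.69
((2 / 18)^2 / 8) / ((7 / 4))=1 / 1134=0.00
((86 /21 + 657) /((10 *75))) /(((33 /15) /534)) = 213.95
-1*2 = -2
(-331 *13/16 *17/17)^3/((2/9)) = -717061735143/8192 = -87531950.09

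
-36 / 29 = -1.24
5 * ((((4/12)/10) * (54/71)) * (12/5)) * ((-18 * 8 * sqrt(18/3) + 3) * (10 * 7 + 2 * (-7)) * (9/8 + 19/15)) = 216972/1775 - 10414656 * sqrt(6)/1775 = -14249.93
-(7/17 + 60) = -60.41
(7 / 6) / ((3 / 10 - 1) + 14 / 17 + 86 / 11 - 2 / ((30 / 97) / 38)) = -935 / 190573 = -0.00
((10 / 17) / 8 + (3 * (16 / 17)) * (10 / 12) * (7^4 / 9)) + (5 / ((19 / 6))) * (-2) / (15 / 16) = 7260727 / 11628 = 624.42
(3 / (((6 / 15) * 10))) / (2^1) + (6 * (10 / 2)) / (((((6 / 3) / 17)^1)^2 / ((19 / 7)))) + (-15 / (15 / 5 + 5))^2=2637423 / 448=5887.10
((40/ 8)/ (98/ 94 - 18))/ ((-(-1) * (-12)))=235/ 9564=0.02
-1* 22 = -22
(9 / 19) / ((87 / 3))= 9 / 551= 0.02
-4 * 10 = -40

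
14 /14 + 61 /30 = 91 /30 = 3.03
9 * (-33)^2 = 9801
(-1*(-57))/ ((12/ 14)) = 133/ 2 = 66.50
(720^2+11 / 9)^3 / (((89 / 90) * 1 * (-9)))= -1015606750082804941310 / 64881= -15653376952926202.45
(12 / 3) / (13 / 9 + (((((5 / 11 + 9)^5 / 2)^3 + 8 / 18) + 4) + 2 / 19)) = 0.00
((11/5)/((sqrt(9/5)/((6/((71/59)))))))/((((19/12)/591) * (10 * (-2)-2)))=-138.72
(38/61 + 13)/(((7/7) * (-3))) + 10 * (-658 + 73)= -357127/61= -5854.54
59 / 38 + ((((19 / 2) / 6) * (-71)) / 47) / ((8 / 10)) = -61603 / 42864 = -1.44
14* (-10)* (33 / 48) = -385 / 4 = -96.25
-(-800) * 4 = 3200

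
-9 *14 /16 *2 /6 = -21 /8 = -2.62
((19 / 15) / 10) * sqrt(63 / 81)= 0.11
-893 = -893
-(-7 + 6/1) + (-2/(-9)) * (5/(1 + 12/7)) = 241/171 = 1.41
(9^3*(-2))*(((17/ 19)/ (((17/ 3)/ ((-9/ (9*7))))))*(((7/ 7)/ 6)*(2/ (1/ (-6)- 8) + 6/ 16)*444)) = 4126869/ 13034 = 316.62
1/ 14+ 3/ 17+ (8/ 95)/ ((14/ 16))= 7781/ 22610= 0.34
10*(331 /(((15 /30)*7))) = 6620 /7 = 945.71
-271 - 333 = -604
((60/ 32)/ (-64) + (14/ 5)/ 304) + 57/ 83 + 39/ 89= 396981301/ 359303680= 1.10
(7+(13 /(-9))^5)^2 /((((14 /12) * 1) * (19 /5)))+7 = 1099747450777 /154580775111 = 7.11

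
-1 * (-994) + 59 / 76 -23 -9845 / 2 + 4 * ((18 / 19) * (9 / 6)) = -299823 / 76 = -3945.04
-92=-92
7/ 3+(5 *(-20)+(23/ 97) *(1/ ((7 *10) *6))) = -3978917/ 40740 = -97.67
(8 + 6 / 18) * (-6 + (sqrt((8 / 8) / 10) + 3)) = -25 + 5 * sqrt(10) / 6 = -22.36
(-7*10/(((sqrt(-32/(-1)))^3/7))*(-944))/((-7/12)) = -6195*sqrt(2)/2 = -4380.53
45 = 45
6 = 6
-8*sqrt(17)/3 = -10.99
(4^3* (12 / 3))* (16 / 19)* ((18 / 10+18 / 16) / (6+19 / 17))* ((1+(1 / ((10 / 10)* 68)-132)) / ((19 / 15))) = -9161.28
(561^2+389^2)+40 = 466082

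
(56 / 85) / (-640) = -7 / 6800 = -0.00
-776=-776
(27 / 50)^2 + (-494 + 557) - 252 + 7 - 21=-506771 / 2500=-202.71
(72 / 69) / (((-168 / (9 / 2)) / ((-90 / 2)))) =1.26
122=122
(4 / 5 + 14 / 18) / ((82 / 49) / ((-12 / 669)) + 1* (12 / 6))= -6958 / 402615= -0.02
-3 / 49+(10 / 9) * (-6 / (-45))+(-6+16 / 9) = -5471 / 1323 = -4.14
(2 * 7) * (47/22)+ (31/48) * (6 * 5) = 4337/88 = 49.28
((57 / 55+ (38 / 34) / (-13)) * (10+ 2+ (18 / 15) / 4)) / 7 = 710448 / 425425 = 1.67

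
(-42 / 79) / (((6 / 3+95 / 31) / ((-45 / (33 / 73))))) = 1425690 / 136433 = 10.45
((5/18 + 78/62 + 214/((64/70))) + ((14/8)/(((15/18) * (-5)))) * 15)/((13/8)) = 5117939/36270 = 141.11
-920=-920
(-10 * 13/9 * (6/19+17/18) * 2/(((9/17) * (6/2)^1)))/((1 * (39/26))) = -1905020/124659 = -15.28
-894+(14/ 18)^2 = -72365/ 81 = -893.40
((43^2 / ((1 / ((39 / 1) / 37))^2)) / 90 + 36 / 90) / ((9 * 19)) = 317957 / 2340990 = 0.14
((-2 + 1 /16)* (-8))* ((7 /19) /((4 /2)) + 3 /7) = 5053 /532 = 9.50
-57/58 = -0.98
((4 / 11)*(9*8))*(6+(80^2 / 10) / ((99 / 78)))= 1616448 / 121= 13359.07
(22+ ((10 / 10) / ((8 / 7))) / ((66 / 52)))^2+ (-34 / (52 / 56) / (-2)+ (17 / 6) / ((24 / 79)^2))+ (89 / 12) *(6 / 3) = 3145702541 / 5436288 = 578.65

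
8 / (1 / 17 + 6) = 136 / 103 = 1.32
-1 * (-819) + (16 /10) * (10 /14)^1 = 5741 /7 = 820.14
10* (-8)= -80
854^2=729316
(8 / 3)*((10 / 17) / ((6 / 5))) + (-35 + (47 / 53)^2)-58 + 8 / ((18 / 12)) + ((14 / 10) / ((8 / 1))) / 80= -117684479561 / 1375286400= -85.57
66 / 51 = 22 / 17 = 1.29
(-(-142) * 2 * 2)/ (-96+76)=-142/ 5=-28.40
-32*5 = -160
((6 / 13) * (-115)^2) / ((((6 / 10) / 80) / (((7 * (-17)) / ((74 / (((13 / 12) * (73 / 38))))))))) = -5744278750 / 2109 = -2723697.84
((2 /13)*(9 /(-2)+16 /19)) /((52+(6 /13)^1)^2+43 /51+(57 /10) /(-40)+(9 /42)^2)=-1806277200 /8836217288827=-0.00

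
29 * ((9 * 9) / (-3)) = -783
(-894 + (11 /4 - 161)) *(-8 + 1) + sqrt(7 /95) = sqrt(665) /95 + 29463 /4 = 7366.02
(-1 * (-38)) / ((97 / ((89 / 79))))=3382 / 7663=0.44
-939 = -939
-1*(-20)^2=-400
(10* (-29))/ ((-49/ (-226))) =-65540/ 49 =-1337.55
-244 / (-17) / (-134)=-122 / 1139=-0.11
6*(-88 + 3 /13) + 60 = -6066 /13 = -466.62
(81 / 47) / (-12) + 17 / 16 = 0.92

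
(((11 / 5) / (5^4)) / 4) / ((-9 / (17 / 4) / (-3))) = 0.00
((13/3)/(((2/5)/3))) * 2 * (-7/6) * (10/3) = -2275/9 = -252.78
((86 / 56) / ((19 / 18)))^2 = 149769 / 70756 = 2.12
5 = 5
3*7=21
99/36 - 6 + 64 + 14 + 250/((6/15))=2799/4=699.75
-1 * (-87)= 87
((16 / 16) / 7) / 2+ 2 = 29 / 14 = 2.07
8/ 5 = 1.60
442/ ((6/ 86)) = 19006/ 3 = 6335.33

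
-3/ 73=-0.04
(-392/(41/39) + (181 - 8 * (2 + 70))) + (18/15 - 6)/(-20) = -767.64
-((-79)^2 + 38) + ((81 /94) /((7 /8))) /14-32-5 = -14545586 /2303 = -6315.93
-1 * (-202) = 202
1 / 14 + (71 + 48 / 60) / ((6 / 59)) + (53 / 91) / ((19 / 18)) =706.66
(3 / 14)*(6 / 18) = 1 / 14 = 0.07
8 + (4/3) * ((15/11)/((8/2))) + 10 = 203/11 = 18.45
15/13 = 1.15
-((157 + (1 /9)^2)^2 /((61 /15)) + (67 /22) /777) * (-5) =23040949690915 /760153086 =30310.93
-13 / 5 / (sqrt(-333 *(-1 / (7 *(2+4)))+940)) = -13 *sqrt(185794) / 66355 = -0.08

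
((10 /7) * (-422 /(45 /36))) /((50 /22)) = -212.21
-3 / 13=-0.23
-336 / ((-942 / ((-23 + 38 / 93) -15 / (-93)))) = -116816 / 14601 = -8.00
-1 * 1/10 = -1/10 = -0.10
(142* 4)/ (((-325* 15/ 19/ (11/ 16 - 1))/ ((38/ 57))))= 1349/ 2925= 0.46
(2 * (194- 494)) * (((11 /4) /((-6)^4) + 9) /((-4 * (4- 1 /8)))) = 1166675 /3348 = 348.47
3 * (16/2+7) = 45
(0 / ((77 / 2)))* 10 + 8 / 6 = 4 / 3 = 1.33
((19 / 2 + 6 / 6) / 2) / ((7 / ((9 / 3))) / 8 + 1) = 126 / 31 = 4.06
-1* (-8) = 8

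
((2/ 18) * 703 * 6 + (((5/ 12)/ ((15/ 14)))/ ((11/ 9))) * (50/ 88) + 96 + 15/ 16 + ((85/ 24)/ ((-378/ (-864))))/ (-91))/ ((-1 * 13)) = -697634401/ 16032016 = -43.52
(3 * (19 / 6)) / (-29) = -19 / 58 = -0.33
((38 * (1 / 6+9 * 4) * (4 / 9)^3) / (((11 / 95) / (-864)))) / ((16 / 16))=-802170880 / 891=-900304.02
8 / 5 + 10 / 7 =106 / 35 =3.03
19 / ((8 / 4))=19 / 2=9.50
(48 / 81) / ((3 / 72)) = 128 / 9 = 14.22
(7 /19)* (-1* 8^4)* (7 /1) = -200704 /19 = -10563.37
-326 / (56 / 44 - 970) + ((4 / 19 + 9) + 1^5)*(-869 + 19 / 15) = -4484414369 / 506160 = -8859.68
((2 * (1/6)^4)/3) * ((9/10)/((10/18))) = 1/1200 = 0.00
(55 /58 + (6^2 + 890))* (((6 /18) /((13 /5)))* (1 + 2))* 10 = 3565.19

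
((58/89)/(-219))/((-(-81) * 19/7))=-406/29996649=-0.00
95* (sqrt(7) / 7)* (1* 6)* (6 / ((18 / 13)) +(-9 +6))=760* sqrt(7) / 7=287.25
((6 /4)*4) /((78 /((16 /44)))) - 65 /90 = -1787 /2574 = -0.69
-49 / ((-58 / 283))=13867 / 58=239.09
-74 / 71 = -1.04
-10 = -10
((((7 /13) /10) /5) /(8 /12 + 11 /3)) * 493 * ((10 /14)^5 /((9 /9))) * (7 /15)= 12325 /115934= 0.11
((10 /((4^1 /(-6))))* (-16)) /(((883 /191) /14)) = 726.80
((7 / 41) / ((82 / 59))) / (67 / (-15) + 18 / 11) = -68145 / 1570054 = -0.04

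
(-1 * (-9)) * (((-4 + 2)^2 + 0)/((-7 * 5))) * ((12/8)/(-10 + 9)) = 54/35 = 1.54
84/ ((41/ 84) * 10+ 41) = 3528/ 1927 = 1.83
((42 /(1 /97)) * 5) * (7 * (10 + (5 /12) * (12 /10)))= 1497195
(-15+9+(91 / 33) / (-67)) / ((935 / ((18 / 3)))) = -26714 / 689095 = -0.04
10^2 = 100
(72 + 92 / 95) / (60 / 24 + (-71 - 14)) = -13864 / 15675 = -0.88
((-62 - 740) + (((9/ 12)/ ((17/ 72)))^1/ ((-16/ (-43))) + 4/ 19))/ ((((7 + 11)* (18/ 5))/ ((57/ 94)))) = -3416275/ 460224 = -7.42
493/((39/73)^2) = 1727.28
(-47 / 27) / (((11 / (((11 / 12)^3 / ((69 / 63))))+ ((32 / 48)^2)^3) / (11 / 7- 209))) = 55738287 / 2428000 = 22.96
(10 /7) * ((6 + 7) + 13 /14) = 975 /49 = 19.90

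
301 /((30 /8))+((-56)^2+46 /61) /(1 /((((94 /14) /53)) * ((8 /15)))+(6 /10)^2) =287.17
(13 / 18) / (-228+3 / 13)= -169 / 53298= -0.00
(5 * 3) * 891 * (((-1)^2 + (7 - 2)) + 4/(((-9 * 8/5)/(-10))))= 117315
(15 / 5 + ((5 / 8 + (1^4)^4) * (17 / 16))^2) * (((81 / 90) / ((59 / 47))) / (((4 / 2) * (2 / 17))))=704667663 / 38666240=18.22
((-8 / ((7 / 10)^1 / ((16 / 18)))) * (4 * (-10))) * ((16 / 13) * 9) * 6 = 2457600 / 91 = 27006.59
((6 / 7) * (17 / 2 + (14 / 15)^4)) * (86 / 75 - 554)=-38870717048 / 8859375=-4387.52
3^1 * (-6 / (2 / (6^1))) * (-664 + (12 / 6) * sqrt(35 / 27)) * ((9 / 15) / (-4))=-26892 / 5 + 9 * sqrt(105) / 5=-5359.96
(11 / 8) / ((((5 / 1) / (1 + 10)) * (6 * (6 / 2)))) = 121 / 720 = 0.17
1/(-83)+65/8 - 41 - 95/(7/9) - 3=-734523/4648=-158.03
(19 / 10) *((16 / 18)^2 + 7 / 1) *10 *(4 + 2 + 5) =131879 / 81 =1628.14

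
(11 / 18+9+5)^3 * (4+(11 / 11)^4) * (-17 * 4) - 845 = -1061388.89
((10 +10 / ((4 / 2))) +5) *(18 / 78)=60 / 13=4.62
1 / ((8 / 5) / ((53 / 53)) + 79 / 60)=12 / 35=0.34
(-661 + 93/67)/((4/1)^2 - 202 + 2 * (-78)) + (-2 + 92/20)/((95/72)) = 1116833/286425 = 3.90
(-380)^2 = 144400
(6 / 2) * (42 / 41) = 126 / 41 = 3.07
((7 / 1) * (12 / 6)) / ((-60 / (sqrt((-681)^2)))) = -1589 / 10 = -158.90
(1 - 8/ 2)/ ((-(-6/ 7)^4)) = 2401/ 432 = 5.56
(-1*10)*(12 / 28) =-30 / 7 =-4.29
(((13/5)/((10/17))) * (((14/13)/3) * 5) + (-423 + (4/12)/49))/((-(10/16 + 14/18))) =7321656/24745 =295.88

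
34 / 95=0.36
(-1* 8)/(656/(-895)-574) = 3580/257193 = 0.01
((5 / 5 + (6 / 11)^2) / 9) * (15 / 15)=157 / 1089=0.14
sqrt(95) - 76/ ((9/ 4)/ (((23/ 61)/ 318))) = -3496/ 87291 + sqrt(95) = 9.71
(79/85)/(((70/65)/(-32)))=-16432/595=-27.62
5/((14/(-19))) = -95/14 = -6.79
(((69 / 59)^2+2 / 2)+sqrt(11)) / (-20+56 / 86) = -0.29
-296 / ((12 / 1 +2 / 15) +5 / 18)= -26640 / 1117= -23.85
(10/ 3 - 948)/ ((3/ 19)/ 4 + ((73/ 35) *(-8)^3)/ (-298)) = -1123227560/ 4307799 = -260.74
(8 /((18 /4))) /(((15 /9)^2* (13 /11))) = 176 /325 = 0.54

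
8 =8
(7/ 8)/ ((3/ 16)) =14/ 3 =4.67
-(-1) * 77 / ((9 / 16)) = 1232 / 9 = 136.89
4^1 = 4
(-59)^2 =3481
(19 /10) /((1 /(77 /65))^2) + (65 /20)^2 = 4471333 /338000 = 13.23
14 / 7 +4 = 6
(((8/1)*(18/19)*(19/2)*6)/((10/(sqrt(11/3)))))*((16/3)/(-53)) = -384*sqrt(33)/265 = -8.32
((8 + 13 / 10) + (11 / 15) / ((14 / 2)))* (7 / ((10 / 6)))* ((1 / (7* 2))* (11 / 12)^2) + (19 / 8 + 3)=31231 / 4032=7.75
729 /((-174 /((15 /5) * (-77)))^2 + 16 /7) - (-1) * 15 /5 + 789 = 17719713 /16916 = 1047.51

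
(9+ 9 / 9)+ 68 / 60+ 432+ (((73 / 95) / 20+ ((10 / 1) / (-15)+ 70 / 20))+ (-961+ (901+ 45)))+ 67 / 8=5008933 / 11400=439.38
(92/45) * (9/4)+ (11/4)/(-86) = 7857/1720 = 4.57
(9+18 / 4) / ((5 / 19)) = 513 / 10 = 51.30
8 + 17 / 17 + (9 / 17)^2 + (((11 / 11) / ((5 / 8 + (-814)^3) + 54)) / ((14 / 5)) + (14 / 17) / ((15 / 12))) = 86757317573782 / 8728890398445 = 9.94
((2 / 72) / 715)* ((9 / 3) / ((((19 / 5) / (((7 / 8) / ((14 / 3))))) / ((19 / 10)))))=1 / 91520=0.00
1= 1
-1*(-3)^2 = -9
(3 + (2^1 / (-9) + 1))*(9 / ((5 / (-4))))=-136 / 5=-27.20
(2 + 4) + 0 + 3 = 9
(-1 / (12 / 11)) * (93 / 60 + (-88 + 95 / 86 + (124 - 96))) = 180829 / 3440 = 52.57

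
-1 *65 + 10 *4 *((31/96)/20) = -3089/48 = -64.35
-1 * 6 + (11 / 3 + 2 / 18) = -20 / 9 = -2.22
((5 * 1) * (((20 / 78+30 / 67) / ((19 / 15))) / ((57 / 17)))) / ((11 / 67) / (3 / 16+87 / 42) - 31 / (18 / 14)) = -53958000 / 1564594577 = -0.03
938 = 938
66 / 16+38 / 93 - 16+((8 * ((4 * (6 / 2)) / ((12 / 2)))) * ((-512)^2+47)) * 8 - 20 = 24968949901 / 744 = 33560416.53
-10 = -10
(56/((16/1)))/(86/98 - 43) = -343/4128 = -0.08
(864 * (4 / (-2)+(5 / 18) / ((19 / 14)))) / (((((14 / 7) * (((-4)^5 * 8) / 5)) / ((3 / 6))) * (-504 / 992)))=-47585 / 102144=-0.47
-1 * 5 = -5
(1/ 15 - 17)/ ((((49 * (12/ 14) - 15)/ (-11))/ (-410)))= -229108/ 81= -2828.49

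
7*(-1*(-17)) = 119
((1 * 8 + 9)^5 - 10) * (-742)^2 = 781716643708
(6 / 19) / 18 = 0.02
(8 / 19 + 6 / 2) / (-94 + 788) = 65 / 13186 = 0.00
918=918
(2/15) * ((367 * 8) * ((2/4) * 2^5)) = 93952/15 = 6263.47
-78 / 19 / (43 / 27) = -2106 / 817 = -2.58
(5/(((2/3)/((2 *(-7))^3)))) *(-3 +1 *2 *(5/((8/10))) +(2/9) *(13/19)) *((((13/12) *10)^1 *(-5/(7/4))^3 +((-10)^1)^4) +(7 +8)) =-1939180171.64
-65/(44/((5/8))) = -325/352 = -0.92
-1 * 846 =-846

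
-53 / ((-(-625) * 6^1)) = -53 / 3750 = -0.01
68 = 68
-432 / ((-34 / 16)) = 3456 / 17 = 203.29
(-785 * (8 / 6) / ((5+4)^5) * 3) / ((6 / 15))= -7850 / 59049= -0.13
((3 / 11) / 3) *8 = 8 / 11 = 0.73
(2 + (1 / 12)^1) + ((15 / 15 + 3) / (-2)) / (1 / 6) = -119 / 12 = -9.92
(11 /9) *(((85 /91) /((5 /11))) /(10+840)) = 121 /40950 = 0.00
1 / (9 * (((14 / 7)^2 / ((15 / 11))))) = 5 / 132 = 0.04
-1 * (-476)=476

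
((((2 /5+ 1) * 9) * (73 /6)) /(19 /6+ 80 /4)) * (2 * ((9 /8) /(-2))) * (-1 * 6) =124173 /2780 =44.67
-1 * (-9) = 9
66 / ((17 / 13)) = 858 / 17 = 50.47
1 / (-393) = -1 / 393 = -0.00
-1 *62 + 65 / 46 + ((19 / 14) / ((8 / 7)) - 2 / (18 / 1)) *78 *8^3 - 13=5922005 / 138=42913.08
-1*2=-2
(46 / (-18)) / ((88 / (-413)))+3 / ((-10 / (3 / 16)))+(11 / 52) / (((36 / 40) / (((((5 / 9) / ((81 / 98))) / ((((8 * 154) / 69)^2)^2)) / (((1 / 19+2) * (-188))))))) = 1969636055079406297 / 164996563115704320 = 11.94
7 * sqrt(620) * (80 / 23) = 1120 * sqrt(155) / 23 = 606.26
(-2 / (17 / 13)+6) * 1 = 4.47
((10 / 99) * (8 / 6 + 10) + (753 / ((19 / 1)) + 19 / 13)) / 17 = 3098530 / 1247103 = 2.48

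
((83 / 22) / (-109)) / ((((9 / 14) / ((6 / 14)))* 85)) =-83 / 305745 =-0.00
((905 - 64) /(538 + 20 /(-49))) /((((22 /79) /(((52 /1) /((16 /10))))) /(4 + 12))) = 423216430 /144881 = 2921.13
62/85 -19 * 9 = -14473/85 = -170.27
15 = 15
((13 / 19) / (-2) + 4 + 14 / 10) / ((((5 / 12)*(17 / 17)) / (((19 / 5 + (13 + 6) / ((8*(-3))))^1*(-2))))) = -18259 / 250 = -73.04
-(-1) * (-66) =-66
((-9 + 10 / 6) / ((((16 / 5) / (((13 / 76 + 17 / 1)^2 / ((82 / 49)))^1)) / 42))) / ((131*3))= -10709188875 / 248183168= -43.15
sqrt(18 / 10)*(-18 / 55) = -54*sqrt(5) / 275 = -0.44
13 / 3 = 4.33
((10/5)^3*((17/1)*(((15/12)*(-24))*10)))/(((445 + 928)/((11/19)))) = -448800/26087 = -17.20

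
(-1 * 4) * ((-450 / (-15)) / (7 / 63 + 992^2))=-1080 / 8856577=-0.00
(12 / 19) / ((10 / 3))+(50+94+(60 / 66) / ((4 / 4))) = 151628 / 1045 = 145.10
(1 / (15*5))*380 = 76 / 15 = 5.07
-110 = -110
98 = 98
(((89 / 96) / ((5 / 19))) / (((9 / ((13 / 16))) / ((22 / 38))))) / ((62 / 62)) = 12727 / 69120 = 0.18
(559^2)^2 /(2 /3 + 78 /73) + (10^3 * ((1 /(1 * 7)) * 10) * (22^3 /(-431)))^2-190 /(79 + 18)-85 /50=19298427443556528232829 /335510372540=57519614959.91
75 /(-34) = -75 /34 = -2.21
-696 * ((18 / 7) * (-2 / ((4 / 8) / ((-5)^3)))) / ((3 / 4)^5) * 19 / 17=-4513792000 / 1071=-4214558.36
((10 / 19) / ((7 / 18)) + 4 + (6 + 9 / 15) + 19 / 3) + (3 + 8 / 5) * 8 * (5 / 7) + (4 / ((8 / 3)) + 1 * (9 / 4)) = 385613 / 7980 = 48.32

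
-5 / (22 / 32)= -80 / 11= -7.27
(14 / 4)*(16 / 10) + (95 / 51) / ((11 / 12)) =7136 / 935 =7.63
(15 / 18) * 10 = 25 / 3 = 8.33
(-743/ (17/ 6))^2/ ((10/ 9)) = 61890.61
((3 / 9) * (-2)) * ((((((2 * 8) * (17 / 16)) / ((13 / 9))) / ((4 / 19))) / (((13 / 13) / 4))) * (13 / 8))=-242.25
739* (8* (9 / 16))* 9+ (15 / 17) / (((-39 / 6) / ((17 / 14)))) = 29929.34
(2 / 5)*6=12 / 5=2.40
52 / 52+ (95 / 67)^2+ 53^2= 12623115 / 4489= 2812.01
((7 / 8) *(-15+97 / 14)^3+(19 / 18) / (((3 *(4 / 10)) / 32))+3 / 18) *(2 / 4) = -36560747 / 169344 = -215.90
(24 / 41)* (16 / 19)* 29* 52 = 579072 / 779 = 743.35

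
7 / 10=0.70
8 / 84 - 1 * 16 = -334 / 21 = -15.90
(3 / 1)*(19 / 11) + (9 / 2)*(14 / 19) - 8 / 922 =817900 / 96349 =8.49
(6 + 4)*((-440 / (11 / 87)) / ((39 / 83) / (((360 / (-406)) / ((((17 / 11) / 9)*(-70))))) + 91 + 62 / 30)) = -8578548000 / 24512069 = -349.97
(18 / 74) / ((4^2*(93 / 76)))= 0.01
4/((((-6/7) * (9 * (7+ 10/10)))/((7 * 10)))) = -245/54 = -4.54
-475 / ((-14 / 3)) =1425 / 14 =101.79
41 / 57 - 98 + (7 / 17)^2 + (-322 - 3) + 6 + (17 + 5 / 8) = -52514099 / 131784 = -398.49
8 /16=1 /2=0.50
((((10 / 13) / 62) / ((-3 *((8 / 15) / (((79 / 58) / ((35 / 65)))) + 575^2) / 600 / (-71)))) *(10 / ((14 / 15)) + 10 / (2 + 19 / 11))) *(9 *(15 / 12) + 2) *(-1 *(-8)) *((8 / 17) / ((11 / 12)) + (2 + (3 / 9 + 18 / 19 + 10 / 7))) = 4454125266390050000 / 1127027484145075051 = 3.95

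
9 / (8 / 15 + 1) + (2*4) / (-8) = 112 / 23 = 4.87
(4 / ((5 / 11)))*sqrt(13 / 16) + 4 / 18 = 2 / 9 + 11*sqrt(13) / 5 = 8.15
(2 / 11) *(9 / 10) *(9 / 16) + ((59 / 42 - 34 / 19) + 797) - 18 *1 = 273419719 / 351120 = 778.71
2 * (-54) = -108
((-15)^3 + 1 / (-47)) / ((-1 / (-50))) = -7931300 / 47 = -168751.06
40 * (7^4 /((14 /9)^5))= 295245 /28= 10544.46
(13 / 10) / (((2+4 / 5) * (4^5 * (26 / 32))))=1 / 1792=0.00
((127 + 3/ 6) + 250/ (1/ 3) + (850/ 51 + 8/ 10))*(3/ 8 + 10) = 2228467/ 240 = 9285.28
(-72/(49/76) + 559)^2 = 480442561/2401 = 200101.02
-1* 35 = -35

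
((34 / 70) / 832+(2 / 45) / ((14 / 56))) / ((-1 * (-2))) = 9349 / 104832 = 0.09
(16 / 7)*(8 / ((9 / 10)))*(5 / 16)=400 / 63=6.35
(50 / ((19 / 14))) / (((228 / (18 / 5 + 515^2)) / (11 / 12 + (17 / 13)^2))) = 77001785 / 684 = 112575.71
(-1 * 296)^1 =-296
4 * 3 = 12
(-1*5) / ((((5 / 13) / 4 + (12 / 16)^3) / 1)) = -4160 / 431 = -9.65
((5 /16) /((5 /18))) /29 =9 /232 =0.04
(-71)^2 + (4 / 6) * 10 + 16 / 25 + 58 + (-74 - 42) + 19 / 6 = 749021 / 150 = 4993.47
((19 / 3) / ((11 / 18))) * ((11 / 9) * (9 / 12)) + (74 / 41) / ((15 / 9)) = 4339 / 410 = 10.58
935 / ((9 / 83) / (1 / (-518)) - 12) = -77605 / 5658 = -13.72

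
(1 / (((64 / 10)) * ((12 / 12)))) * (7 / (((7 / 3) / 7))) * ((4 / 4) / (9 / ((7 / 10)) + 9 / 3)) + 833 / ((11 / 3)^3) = 26955439 / 1575904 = 17.10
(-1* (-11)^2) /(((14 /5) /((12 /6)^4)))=-4840 /7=-691.43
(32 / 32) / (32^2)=1 / 1024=0.00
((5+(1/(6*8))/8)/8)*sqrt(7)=1921*sqrt(7)/3072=1.65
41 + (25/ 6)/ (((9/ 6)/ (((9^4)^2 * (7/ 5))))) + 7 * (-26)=167403774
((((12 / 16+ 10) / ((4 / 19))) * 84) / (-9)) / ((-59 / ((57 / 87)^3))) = 2.27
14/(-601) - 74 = -44488/601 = -74.02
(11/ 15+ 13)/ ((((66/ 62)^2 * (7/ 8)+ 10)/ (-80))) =-25339648/ 253509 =-99.96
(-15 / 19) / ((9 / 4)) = -20 / 57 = -0.35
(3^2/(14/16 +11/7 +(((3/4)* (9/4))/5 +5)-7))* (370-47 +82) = 2041200/439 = 4649.66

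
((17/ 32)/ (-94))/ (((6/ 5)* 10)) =-17/ 36096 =-0.00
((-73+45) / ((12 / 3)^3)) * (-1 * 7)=49 / 16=3.06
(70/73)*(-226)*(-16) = 253120/73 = 3467.40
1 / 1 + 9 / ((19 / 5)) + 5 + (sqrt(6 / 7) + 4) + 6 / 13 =sqrt(42) / 7 + 3169 / 247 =13.76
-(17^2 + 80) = -369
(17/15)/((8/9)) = 51/40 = 1.28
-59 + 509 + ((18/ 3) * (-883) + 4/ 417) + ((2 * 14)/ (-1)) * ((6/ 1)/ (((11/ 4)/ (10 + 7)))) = -27001540/ 4587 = -5886.54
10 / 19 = 0.53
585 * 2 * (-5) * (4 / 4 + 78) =-462150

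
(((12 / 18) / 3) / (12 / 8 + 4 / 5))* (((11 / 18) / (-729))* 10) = -1100 / 1358127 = -0.00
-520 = -520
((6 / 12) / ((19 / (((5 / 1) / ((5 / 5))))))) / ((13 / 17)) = 85 / 494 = 0.17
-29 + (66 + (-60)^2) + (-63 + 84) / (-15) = 18178 / 5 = 3635.60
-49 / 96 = -0.51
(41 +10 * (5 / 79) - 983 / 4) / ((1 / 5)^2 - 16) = 1612525 / 126084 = 12.79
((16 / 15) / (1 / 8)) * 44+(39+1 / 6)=12439 / 30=414.63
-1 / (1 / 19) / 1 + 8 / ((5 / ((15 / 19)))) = -337 / 19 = -17.74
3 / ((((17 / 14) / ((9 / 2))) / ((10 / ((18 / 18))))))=1890 / 17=111.18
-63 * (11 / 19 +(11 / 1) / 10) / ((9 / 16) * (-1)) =17864 / 95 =188.04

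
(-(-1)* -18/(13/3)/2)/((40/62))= -837/260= -3.22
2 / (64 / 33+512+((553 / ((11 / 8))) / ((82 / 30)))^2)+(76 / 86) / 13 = 257307670517 / 3780113446720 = 0.07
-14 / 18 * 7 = -5.44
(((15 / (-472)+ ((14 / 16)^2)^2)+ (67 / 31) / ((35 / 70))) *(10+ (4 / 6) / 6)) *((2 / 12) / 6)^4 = 1108268525 / 37748953055232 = 0.00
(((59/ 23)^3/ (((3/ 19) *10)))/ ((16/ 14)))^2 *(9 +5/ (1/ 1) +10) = 746131459575649/ 355286133600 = 2100.09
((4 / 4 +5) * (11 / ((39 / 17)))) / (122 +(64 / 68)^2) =54043 / 230841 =0.23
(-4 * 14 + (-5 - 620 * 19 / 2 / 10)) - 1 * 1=-651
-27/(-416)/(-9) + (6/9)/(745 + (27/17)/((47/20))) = -4697387/743552160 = -0.01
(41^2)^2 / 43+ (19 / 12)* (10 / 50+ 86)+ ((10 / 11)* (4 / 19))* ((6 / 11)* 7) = 390599346713 / 5931420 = 65852.59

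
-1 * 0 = 0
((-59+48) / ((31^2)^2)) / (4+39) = -11 / 39711403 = -0.00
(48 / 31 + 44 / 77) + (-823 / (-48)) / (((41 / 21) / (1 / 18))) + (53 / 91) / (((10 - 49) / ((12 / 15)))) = 5620267973 / 2165173920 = 2.60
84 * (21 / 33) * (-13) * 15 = -114660 / 11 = -10423.64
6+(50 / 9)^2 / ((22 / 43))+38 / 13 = 802106 / 11583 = 69.25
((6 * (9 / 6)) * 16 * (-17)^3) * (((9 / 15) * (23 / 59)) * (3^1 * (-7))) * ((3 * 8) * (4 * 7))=688885295616 / 295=2335204391.92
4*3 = 12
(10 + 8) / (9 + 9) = 1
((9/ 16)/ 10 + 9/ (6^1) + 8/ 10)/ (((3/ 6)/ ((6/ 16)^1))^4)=30537/ 40960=0.75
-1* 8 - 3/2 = -19/2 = -9.50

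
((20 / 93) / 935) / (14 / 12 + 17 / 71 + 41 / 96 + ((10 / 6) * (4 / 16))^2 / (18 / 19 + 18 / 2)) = 5152896 / 41460810655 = 0.00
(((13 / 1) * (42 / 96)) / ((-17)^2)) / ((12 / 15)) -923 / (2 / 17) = -145109913 / 18496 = -7845.48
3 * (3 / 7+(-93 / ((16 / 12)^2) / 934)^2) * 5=10123100865 / 1563261952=6.48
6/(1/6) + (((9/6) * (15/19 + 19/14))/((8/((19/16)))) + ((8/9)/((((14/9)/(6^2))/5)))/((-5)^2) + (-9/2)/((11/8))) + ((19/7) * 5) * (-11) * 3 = -80925177/197120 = -410.54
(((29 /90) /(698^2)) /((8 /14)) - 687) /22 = -120495293077 /3858655680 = -31.23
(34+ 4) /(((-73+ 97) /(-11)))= -209 /12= -17.42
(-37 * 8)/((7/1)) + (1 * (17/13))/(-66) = -254087/6006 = -42.31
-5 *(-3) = 15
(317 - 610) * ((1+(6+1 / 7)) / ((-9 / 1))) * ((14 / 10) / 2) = 1465 / 9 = 162.78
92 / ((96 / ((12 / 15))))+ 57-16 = 41.77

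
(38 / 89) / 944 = 19 / 42008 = 0.00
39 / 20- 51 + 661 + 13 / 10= 2453 / 4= 613.25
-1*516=-516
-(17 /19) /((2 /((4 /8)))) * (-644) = 2737 /19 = 144.05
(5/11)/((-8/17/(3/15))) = -17/88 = -0.19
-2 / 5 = -0.40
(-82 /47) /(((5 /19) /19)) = -29602 /235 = -125.97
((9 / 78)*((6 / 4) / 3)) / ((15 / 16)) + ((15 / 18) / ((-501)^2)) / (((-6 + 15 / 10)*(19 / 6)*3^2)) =1545161506 / 25108885035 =0.06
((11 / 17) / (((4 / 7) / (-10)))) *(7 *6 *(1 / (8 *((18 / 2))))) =-2695 / 408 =-6.61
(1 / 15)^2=1 / 225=0.00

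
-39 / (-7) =39 / 7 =5.57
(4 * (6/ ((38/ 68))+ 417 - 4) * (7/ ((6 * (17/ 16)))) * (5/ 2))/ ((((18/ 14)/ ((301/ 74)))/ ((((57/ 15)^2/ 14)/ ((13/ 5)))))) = 1289222732/ 220779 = 5839.43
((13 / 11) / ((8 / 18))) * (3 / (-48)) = -117 / 704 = -0.17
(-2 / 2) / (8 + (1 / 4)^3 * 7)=-64 / 519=-0.12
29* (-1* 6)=-174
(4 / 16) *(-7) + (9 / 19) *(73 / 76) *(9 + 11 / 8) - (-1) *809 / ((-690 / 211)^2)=108102851107 / 1374976800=78.62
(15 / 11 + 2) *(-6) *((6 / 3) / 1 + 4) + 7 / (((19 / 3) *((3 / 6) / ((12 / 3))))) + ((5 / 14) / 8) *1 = -2626475 / 23408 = -112.20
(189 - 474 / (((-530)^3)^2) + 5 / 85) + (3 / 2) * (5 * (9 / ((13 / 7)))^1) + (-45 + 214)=965961645633795697623 / 2449161904754500000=394.40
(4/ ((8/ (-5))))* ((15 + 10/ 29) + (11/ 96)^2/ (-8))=-38.36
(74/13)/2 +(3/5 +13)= 1069/65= 16.45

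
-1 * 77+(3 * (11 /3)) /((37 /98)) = -1771 /37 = -47.86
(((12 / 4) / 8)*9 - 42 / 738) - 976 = -957119 / 984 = -972.68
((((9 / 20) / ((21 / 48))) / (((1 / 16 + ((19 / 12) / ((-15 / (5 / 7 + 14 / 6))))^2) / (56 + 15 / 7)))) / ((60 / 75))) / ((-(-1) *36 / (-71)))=-2106591300 / 2371681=-888.23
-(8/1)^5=-32768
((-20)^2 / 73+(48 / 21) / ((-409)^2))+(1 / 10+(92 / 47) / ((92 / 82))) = 294254017357 / 40175877770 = 7.32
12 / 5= 2.40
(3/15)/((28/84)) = 3/5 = 0.60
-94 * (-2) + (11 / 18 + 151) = 6113 / 18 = 339.61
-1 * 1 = -1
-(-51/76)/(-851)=-51/64676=-0.00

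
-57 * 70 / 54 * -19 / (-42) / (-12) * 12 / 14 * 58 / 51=52345 / 19278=2.72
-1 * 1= -1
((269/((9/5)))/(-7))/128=-1345/8064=-0.17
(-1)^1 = -1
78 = 78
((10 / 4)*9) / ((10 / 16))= 36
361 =361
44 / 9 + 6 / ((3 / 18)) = 368 / 9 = 40.89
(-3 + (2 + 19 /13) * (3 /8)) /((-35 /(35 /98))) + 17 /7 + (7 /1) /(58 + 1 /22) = 33403901 /13015184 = 2.57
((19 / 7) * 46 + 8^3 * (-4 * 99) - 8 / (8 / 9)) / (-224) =1418453 / 1568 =904.63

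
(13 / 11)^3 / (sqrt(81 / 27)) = 2197 *sqrt(3) / 3993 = 0.95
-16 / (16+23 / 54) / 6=-0.16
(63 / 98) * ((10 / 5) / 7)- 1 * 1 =-40 / 49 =-0.82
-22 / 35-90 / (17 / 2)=-6674 / 595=-11.22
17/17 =1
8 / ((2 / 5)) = 20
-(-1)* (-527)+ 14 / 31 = -16323 / 31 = -526.55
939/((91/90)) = 84510/91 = 928.68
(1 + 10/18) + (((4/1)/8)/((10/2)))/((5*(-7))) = 4891/3150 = 1.55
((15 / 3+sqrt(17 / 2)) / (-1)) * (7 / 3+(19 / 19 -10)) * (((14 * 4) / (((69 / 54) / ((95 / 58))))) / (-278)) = -798000 / 92713 -79800 * sqrt(34) / 92713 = -13.63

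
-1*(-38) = 38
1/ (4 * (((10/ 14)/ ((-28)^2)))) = 1372/ 5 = 274.40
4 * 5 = 20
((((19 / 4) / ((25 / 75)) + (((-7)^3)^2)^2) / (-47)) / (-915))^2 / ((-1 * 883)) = -3065299708400689597321 / 26128747393200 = -117315218.46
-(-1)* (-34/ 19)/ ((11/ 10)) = -340/ 209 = -1.63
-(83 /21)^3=-571787 /9261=-61.74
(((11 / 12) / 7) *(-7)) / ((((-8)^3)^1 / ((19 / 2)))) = 209 / 12288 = 0.02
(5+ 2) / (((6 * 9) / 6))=7 / 9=0.78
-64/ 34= -32/ 17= -1.88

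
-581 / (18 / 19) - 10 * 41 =-18419 / 18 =-1023.28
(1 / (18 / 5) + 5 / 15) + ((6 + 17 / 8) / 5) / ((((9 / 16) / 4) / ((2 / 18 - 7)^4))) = 3073550059 / 118098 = 26025.42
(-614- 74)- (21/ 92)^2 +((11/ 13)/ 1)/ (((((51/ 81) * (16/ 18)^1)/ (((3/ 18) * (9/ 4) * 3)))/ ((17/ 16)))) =-686.24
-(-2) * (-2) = -4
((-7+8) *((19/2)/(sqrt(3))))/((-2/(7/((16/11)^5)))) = -21419783 *sqrt(3)/12582912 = -2.95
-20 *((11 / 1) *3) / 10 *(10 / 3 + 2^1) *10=-3520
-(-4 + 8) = -4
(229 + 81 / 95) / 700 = 5459 / 16625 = 0.33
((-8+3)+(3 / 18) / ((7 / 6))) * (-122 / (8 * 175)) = 1037 / 2450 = 0.42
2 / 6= 1 / 3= 0.33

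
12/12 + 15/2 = 8.50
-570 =-570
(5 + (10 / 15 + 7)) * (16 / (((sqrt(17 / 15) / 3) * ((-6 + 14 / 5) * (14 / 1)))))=-12.75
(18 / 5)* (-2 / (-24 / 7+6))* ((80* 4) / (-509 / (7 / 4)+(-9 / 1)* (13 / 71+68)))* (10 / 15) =890624 / 1348617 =0.66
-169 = -169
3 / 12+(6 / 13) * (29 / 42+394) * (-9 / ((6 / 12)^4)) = -9548261 / 364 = -26231.49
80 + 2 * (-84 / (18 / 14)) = -152 / 3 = -50.67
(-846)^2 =715716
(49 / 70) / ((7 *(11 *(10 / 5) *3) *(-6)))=-1 / 3960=-0.00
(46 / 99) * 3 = 46 / 33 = 1.39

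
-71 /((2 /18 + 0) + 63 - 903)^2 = -5751 /57138481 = -0.00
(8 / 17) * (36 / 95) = 288 / 1615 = 0.18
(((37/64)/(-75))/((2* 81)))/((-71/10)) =37/5520960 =0.00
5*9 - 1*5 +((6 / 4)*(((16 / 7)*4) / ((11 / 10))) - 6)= 3578 / 77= 46.47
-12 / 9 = -4 / 3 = -1.33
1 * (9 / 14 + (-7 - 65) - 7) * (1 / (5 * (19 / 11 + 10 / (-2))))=12067 / 2520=4.79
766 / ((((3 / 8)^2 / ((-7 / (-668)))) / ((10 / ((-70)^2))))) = 0.12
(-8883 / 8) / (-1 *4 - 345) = 8883 / 2792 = 3.18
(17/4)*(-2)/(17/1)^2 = -1/34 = -0.03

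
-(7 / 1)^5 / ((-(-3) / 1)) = -16807 / 3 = -5602.33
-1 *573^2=-328329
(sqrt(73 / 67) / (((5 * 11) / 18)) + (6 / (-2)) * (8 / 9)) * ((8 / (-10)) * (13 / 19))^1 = 416 / 285 - 936 * sqrt(4891) / 350075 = 1.27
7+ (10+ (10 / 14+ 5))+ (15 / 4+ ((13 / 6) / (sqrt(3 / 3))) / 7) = 2249 / 84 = 26.77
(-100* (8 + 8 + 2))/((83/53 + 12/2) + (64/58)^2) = -204.93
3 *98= 294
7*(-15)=-105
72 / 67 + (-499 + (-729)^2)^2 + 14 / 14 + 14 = 18887260294465 / 67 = 281899407380.07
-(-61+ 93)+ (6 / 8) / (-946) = -121091 / 3784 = -32.00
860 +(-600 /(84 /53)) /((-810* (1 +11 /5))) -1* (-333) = 1193.15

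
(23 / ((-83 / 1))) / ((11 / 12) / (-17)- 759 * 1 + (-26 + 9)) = 4692 / 13140145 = 0.00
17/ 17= 1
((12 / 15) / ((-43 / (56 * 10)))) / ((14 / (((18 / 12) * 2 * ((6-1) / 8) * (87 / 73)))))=-5220 / 3139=-1.66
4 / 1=4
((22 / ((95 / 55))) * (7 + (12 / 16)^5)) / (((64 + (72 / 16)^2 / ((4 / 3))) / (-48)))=-2690193 / 48146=-55.88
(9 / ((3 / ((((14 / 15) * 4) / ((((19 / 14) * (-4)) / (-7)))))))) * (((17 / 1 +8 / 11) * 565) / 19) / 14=2159430 / 3971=543.80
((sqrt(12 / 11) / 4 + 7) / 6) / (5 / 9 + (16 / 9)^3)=243 *sqrt(33) / 198044 + 243 / 1286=0.20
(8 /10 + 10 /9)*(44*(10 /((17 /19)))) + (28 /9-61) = 134935 /153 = 881.93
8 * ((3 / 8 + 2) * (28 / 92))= 133 / 23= 5.78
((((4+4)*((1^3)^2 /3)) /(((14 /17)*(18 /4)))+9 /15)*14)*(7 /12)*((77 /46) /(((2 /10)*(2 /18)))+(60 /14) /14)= 14172155 /17388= 815.05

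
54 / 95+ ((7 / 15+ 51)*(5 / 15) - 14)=3184 / 855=3.72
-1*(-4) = 4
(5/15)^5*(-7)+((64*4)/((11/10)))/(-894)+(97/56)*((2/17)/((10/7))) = -39671171/270828360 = -0.15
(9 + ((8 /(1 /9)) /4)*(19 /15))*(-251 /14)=-39909 /70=-570.13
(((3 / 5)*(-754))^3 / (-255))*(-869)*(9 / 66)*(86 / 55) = -39316364129016 / 584375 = -67279339.69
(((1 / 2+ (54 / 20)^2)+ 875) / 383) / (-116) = -88279 / 4442800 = -0.02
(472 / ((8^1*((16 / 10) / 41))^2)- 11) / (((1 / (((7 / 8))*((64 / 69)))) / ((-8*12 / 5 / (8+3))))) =-17316901 / 2530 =-6844.62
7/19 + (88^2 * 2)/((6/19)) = 2795605/57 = 49045.70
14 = 14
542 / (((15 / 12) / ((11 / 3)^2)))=262328 / 45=5829.51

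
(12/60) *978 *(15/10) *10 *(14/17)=41076/17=2416.24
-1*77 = -77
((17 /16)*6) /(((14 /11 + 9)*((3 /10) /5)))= 10.34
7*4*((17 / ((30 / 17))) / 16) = 2023 / 120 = 16.86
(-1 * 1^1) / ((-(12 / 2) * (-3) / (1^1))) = -1 / 18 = -0.06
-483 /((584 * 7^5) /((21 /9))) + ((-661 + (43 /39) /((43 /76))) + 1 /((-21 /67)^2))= -15207297283 /23436504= -648.87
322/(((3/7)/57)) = 42826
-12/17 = -0.71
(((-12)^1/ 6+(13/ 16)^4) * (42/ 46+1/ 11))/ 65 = -566039/ 23429120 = -0.02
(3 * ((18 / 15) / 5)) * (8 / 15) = 48 / 125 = 0.38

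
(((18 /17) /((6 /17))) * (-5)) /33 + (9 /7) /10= -251 /770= -0.33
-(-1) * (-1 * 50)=-50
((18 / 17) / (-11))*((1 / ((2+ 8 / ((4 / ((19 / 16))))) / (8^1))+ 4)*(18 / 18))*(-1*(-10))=-432 / 77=-5.61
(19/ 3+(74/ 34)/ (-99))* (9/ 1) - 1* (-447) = 94211/ 187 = 503.80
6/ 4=3/ 2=1.50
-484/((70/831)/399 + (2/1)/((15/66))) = -57314070/1042099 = -55.00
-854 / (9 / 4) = -3416 / 9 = -379.56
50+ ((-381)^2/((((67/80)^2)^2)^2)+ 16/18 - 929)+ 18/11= 24075199874133132703789/40200700078107459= 598875.14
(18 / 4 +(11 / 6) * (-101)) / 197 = -542 / 591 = -0.92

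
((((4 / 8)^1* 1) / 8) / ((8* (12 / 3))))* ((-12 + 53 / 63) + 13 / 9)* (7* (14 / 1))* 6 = -357 / 32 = -11.16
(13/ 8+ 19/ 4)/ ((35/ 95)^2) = 18411/ 392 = 46.97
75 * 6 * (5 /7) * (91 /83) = 29250 /83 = 352.41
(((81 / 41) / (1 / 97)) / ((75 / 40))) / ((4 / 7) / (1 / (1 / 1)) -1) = -48888 / 205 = -238.48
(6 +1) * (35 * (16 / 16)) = 245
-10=-10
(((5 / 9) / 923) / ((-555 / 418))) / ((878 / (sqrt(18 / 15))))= -209 * sqrt(30) / 2023959015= -0.00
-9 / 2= -4.50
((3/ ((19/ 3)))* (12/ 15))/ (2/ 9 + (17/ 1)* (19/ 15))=324/ 18601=0.02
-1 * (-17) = 17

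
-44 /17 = -2.59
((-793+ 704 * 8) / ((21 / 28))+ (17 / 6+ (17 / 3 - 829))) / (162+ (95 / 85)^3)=34.47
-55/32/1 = -55/32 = -1.72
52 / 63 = 0.83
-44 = -44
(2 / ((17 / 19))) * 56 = 2128 / 17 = 125.18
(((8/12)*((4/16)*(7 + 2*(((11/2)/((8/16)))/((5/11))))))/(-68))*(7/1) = -1939/2040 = -0.95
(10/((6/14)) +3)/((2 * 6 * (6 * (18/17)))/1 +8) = 1343/4296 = 0.31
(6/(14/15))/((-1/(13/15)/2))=-78/7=-11.14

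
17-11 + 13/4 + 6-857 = -841.75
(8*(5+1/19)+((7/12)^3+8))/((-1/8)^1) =-1596277/4104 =-388.96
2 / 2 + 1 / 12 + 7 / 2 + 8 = 151 / 12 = 12.58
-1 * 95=-95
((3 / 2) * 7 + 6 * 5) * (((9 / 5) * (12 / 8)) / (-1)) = -2187 / 20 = -109.35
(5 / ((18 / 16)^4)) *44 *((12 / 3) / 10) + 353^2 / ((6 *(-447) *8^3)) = 54904874087 / 1001051136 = 54.85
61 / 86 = 0.71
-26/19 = -1.37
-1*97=-97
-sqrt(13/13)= -1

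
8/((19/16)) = 128/19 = 6.74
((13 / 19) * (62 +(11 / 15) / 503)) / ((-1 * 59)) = -6081413 / 8457945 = -0.72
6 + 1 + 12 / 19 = 145 / 19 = 7.63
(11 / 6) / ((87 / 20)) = 110 / 261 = 0.42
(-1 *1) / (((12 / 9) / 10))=-15 / 2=-7.50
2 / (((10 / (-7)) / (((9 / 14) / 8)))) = -9 / 80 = -0.11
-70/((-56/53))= 265/4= 66.25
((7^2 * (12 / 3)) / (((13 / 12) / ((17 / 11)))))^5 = 102195363774477106151424 / 59797108943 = 1709035195529.14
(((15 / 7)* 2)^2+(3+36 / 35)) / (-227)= -5487 / 55615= -0.10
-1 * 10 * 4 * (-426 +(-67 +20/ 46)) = 19702.61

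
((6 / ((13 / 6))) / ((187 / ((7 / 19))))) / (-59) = -0.00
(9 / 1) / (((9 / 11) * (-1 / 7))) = -77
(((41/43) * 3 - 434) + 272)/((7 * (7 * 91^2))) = -6843/17448067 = -0.00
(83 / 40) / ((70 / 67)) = 5561 / 2800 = 1.99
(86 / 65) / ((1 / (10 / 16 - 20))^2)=206615 / 416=496.67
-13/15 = -0.87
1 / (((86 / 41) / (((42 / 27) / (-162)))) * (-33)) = 287 / 2068902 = 0.00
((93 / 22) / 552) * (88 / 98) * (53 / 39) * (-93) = -50933 / 58604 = -0.87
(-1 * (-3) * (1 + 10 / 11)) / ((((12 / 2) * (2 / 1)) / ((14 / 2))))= 147 / 44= 3.34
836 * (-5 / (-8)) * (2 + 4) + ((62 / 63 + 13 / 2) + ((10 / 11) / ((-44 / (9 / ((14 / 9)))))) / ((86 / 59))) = 8240358781 / 2622312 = 3142.40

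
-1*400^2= -160000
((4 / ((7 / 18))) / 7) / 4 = 18 / 49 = 0.37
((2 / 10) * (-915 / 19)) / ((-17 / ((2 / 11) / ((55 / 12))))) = 4392 / 195415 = 0.02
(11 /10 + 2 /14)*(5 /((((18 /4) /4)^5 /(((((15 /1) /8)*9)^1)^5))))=66065625 /14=4718973.21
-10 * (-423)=4230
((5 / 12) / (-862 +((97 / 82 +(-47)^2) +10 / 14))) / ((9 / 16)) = 11480 / 20905209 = 0.00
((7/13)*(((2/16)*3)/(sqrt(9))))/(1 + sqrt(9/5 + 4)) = -35/2496 + 7*sqrt(145)/2496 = 0.02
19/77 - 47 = -3600/77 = -46.75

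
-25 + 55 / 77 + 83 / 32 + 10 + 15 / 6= -2059 / 224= -9.19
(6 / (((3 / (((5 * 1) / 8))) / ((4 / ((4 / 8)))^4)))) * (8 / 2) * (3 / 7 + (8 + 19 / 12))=4305920 / 21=205043.81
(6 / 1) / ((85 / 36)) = 216 / 85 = 2.54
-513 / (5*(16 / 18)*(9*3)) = -171 / 40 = -4.28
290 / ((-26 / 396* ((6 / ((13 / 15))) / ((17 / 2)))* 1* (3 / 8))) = -43384 / 3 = -14461.33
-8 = -8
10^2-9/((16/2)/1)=791/8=98.88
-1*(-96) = 96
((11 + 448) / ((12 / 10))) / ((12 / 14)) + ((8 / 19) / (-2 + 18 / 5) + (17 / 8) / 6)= 446.87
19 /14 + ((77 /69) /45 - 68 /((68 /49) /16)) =-782.62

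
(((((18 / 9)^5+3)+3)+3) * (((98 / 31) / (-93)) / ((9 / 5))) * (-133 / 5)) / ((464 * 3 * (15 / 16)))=534394 / 33860835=0.02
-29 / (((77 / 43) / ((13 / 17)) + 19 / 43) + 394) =-16211 / 221802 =-0.07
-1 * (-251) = 251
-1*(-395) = 395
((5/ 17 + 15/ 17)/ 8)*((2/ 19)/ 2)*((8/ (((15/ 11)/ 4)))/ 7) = 176/ 6783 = 0.03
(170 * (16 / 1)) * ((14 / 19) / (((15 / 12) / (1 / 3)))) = 30464 / 57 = 534.46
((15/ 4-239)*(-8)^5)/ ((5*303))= 7708672/ 1515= 5088.23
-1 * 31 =-31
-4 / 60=-1 / 15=-0.07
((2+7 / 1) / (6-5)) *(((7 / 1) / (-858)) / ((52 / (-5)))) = 105 / 14872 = 0.01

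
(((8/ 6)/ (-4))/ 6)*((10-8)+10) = -2/ 3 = -0.67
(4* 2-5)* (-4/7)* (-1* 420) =720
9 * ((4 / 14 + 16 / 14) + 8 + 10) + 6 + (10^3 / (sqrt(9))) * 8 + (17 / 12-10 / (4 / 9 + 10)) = 11243837 / 3948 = 2847.98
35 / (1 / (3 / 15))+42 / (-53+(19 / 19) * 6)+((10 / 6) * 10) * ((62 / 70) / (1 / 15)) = 74859 / 329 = 227.53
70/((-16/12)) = -105/2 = -52.50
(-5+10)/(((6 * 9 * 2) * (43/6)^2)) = 5/5547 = 0.00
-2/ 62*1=-1/ 31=-0.03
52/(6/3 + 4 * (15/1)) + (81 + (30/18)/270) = 411025/5022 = 81.84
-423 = -423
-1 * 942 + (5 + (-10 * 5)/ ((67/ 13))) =-63429/ 67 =-946.70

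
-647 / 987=-0.66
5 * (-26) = -130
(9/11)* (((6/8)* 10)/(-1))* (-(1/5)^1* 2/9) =3/11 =0.27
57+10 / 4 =59.50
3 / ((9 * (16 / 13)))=13 / 48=0.27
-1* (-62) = 62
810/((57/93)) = 25110/19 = 1321.58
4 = 4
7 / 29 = 0.24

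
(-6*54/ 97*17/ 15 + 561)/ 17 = 15897/ 485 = 32.78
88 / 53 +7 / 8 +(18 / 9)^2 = 2771 / 424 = 6.54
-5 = -5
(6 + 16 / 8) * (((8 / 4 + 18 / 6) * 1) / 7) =40 / 7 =5.71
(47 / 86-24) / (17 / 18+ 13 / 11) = -199683 / 18103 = -11.03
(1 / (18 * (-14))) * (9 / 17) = -1 / 476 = -0.00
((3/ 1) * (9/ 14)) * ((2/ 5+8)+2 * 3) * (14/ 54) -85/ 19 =259/ 95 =2.73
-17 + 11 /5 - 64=-394 /5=-78.80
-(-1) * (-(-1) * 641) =641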